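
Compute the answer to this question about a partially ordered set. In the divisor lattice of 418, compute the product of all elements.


Divisors of 418: [1, 2, 11, 19, 22, 38, 209, 418]
Product = n^(d(n)/2) = 418^(8/2)
Product = 30528476176


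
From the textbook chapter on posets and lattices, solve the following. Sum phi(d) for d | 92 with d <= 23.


Divisors of 92 up to 23: [1, 2, 4, 23]
phi values: [1, 1, 2, 22]
Sum = 26


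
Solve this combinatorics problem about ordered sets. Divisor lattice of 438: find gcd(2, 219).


In a divisor lattice, meet = gcd (greatest common divisor).
By Euclidean algorithm or factoring: gcd(2,219) = 1


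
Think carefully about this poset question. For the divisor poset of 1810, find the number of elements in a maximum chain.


A chain is a totally ordered subset; we count the number of elements in a maximum chain.
Compute, for each element x, the size of the longest chain ending at x:
  1: 1
  2: 2
  5: 2
  181: 2
  10: 3
  362: 3
  ...
A maximum chain: 1 < 2 < 10 < 1810
Number of elements in the longest chain: 4


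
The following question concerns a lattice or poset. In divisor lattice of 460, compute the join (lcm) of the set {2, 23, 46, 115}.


In a divisor lattice, join = lcm (least common multiple).
Compute lcm iteratively: start with first element, then lcm(current, next).
Elements: [2, 23, 46, 115]
lcm(2,23) = 46
lcm(46,46) = 46
lcm(46,115) = 230
Final lcm = 230


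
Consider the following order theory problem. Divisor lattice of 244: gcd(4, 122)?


Meet=gcd.
gcd(4,122)=2


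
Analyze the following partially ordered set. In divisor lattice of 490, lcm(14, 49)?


Join=lcm.
gcd(14,49)=7
lcm=98


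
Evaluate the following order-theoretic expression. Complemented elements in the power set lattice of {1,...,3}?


An element a is complemented if some b has a meet b = bottom, a join b = top.
every subset A has complement S\A, so all elements are complemented.
Complemented elements: {}, {1}, {2}, {3}, {1,2}, {1,3}, ... (2 more)
Count: 8


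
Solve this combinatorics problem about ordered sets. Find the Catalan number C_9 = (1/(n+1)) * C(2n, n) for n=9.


C(n) = C(2n, n) / (n+1).
C(18, 9) = 48620
C(9) = 48620 / 10 = 4862


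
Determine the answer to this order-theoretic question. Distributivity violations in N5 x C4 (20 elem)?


Distributive law: a ^ (b v c) = (a ^ b) v (a ^ c).
Check all 20^3 = 8000 ordered triples (a,b,c).
  e.g. a=(b,0), b=(a,0), c=(c,0): lhs=(b,0) != rhs=(a,0)
  e.g. a=(b,0), b=(a,0), c=(c,1): lhs=(b,0) != rhs=(a,0)
Total violating triples: 128


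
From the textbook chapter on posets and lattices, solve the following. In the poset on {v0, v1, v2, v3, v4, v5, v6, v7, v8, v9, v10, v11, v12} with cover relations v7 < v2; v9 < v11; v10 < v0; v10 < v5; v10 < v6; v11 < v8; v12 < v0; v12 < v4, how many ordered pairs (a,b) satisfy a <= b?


The order relation is {(a,b) : a <= b}, reflexive so it includes (a,a).
Examples: (v0,v0), (v1,v1), (v10,v0), (v10,v10), (v10,v5), ...
Total ordered pairs: 22


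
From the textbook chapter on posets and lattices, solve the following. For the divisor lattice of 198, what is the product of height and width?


Height = length of longest chain minus 1; width = size of largest antichain.
A maximum chain: 1 | 11 | 33 | 99 | 198  (height 4).
A maximum antichain: {6, 9, 22, 33}  (width 4).
Product = 4 * 4 = 16


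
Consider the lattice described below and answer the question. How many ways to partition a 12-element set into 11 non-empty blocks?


S(n,k) = k*S(n-1,k) + S(n-1,k-1).
S(11,11) = 1, S(11,10) = 55
S(12,11) = 11*1 + 55 = 11 + 55
S(12,11) = 66


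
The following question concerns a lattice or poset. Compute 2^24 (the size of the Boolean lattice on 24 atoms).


Power set = 2^n.
2^24 = 16777216


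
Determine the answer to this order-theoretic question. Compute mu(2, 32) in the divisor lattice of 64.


In a divisor lattice, mu(a,b) = mu(b/a) where mu is the classical Mobius function.
b/a = 32/2 = 16
Prime factorization of 16: primes [2]
16 is not squarefree, so mu(16) = 0


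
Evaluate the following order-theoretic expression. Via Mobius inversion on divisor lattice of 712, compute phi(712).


phi(n) = n * prod_{p|n} (1 - 1/p).
Prime divisors of 712: [2, 89]
phi(712) = 712 * (1 - 1/2) * (1 - 1/89)
phi(712) = 352


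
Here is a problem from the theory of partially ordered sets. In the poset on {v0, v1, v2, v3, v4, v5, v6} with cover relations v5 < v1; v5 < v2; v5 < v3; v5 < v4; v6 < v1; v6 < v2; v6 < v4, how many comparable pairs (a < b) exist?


A comparable pair {a,b} has a < b or b < a in the order.
Count unordered pairs where one element is strictly below the other.
Examples: {v1,v5}, {v1,v6}, {v2,v5}, {v2,v6}, ...
Total comparable pairs: 7


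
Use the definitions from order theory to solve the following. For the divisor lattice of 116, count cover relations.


A cover relation a -< b holds when a < b with no c strictly between.
Cover relations:
  1 -< 2
  1 -< 29
  2 -< 4
  2 -< 58
  4 -< 116
  29 -< 58
  58 -< 116
Total: 7


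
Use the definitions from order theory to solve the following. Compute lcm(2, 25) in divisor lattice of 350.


In a divisor lattice, join = lcm (least common multiple).
gcd(2,25) = 1
lcm(2,25) = 2*25/gcd = 50/1 = 50


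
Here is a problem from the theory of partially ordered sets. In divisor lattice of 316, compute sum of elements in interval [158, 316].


Interval [158,316] in divisors of 316: [158, 316]
Sum = 474


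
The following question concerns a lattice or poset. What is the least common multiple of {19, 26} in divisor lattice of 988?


In a divisor lattice, join = lcm (least common multiple).
Compute lcm iteratively: start with first element, then lcm(current, next).
Elements: [19, 26]
lcm(19,26) = 494
Final lcm = 494


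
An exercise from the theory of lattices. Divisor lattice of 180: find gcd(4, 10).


In a divisor lattice, meet = gcd (greatest common divisor).
By Euclidean algorithm or factoring: gcd(4,10) = 2


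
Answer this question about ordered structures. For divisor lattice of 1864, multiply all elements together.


Divisors of 1864: [1, 2, 4, 8, 233, 466, 932, 1864]
Product = n^(d(n)/2) = 1864^(8/2)
Product = 12072122454016


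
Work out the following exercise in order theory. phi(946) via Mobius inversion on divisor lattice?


phi(n) = n * prod_{p|n} (1 - 1/p).
Prime divisors of 946: [2, 11, 43]
phi(946) = 946 * (1 - 1/2) * (1 - 1/11) * (1 - 1/43)
phi(946) = 420


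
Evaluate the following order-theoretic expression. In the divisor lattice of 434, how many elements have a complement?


An element a is complemented if some b has a meet b = bottom, a join b = top.
a is complemented iff gcd(a, n/a)=1, i.e. a is a unitary divisor of 434.
Complemented elements: 1, 2, 7, 14, 31, 62, ... (2 more)
Count: 8


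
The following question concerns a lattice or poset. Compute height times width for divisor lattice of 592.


Height = length of longest chain minus 1; width = size of largest antichain.
A maximum chain: 1 | 37 | 74 | 148 | 296 | 592  (height 5).
A maximum antichain: {2, 37}  (width 2).
Product = 5 * 2 = 10


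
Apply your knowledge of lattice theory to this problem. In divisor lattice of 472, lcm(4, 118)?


Join=lcm.
gcd(4,118)=2
lcm=236


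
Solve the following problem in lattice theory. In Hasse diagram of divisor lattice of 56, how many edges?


A cover relation a -< b holds when a < b with no c strictly between.
Cover relations:
  1 -< 2
  1 -< 7
  2 -< 4
  2 -< 14
  4 -< 8
  4 -< 28
  7 -< 14
  8 -< 56
  ...2 more
Total: 10


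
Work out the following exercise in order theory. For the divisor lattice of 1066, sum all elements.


sigma(n) = sum of divisors.
Divisors of 1066: [1, 2, 13, 26, 41, 82, 533, 1066]
Sum = 1764


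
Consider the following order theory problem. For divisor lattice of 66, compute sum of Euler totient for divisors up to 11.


Divisors of 66 up to 11: [1, 2, 3, 6, 11]
phi values: [1, 1, 2, 2, 10]
Sum = 16


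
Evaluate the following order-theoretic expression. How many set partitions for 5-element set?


B(n) = number of set partitions of an n-element set.
B(n) satisfies the recurrence: B(n+1) = sum_k C(n,k)*B(k).
B(5) = 52


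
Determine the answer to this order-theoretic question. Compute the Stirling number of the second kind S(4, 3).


S(n,k) = k*S(n-1,k) + S(n-1,k-1).
S(3,3) = 1, S(3,2) = 3
S(4,3) = 3*1 + 3 = 3 + 3
S(4,3) = 6


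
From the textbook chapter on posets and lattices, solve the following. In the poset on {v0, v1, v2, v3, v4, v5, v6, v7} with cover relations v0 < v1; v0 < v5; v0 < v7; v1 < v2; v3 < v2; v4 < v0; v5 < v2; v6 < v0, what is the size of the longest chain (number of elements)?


A chain is a totally ordered subset; we count the number of elements in a maximum chain.
Compute, for each element x, the size of the longest chain ending at x:
  v3: 1
  v4: 1
  v6: 1
  v0: 2
  v1: 3
  v5: 3
  ...
A maximum chain: v4 < v0 < v1 < v2
Number of elements in the longest chain: 4


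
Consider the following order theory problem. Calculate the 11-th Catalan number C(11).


C(n) = C(2n, n) / (n+1).
C(22, 11) = 705432
C(11) = 705432 / 12 = 58786


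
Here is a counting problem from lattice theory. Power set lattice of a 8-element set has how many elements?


Power set = 2^n.
2^8 = 256


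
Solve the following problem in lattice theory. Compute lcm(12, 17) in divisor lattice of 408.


In a divisor lattice, join = lcm (least common multiple).
gcd(12,17) = 1
lcm(12,17) = 12*17/gcd = 204/1 = 204


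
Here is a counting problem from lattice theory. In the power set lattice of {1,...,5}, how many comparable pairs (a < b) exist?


A comparable pair {a,b} has a < b or b < a in the order.
Count unordered pairs where one element is strictly below the other.
Examples: {{},{1}}, {{},{2}}, {{},{3}}, {{},{4}}, ...
Total comparable pairs: 211


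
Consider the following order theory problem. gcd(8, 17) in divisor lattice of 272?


Meet=gcd.
gcd(8,17)=1


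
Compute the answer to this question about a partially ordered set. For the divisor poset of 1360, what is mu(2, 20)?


In a divisor lattice, mu(a,b) = mu(b/a) where mu is the classical Mobius function.
b/a = 20/2 = 10
Prime factorization of 10: primes [2, 5]
10 is squarefree with 2 prime factor(s), so mu(10) = (-1)^2 = 1


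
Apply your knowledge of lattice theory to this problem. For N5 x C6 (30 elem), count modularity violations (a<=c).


Modular law: if a <= c then a v (b ^ c) = (a v b) ^ c.
Check all triples (a,b,c) with a <= c among 30 elements.
  e.g. a=(a,0), b=(c,0), c=(b,0): lhs=(a,0) != rhs=(b,0)
  e.g. a=(a,0), b=(c,1), c=(b,0): lhs=(a,0) != rhs=(b,0)
Total violating triples: 126


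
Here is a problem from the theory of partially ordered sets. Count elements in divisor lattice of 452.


Divisors of 452: [1, 2, 4, 113, 226, 452]
Count: 6


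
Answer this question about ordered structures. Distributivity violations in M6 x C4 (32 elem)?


Distributive law: a ^ (b v c) = (a ^ b) v (a ^ c).
Check all 32^3 = 32768 ordered triples (a,b,c).
  e.g. a=(a1,0), b=(a2,0), c=(a3,0): lhs=(a1,0) != rhs=(0,0)
  e.g. a=(a1,0), b=(a2,0), c=(a3,1): lhs=(a1,0) != rhs=(0,0)
Total violating triples: 7680


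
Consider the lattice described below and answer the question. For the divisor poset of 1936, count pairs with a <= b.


The order relation is {(a,b) : a <= b}, reflexive so it includes (a,a).
Examples: (1,1), (1,11), (1,121), (1,16), (1,176), ...
Total ordered pairs: 90


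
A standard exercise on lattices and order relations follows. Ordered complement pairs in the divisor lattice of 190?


Complement pair (a,b): a meet b = bottom, a join b = top.
Here: gcd(a,b)=1 and lcm(a,b)=190, i.e. a*b=190 with a,b coprime.
Pairs found: (1,190), (2,95), (5,38), (10,19), ... (4 more)
Total ordered pairs: 8


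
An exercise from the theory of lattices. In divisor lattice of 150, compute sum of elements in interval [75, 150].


Interval [75,150] in divisors of 150: [75, 150]
Sum = 225


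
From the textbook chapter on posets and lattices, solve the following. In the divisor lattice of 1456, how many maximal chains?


A maximal chain goes from the minimum element to a maximal element via cover relations.
Counting all min-to-max paths in the cover graph.
Total maximal chains: 30


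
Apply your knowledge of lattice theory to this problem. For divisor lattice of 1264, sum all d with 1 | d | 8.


Interval [1,8] in divisors of 1264: [1, 2, 4, 8]
Sum = 15


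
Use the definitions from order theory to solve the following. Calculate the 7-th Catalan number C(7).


C(n) = C(2n, n) / (n+1).
C(14, 7) = 3432
C(7) = 3432 / 8 = 429


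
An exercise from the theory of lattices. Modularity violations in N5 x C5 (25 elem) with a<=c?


Modular law: if a <= c then a v (b ^ c) = (a v b) ^ c.
Check all triples (a,b,c) with a <= c among 25 elements.
  e.g. a=(a,0), b=(c,0), c=(b,0): lhs=(a,0) != rhs=(b,0)
  e.g. a=(a,0), b=(c,1), c=(b,0): lhs=(a,0) != rhs=(b,0)
Total violating triples: 75


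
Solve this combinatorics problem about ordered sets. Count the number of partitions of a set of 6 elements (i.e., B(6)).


B(n) = number of set partitions of an n-element set.
B(n) satisfies the recurrence: B(n+1) = sum_k C(n,k)*B(k).
B(6) = 203


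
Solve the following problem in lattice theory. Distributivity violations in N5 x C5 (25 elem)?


Distributive law: a ^ (b v c) = (a ^ b) v (a ^ c).
Check all 25^3 = 15625 ordered triples (a,b,c).
  e.g. a=(b,0), b=(a,0), c=(c,0): lhs=(b,0) != rhs=(a,0)
  e.g. a=(b,0), b=(a,0), c=(c,1): lhs=(b,0) != rhs=(a,0)
Total violating triples: 250


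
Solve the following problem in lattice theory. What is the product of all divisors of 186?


Divisors of 186: [1, 2, 3, 6, 31, 62, 93, 186]
Product = n^(d(n)/2) = 186^(8/2)
Product = 1196883216


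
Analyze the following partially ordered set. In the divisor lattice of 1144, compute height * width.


Height = length of longest chain minus 1; width = size of largest antichain.
A maximum chain: 1 | 13 | 143 | 286 | 572 | 1144  (height 5).
A maximum antichain: {4, 22, 26, 143}  (width 4).
Product = 5 * 4 = 20


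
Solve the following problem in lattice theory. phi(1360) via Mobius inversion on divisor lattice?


phi(n) = n * prod_{p|n} (1 - 1/p).
Prime divisors of 1360: [2, 5, 17]
phi(1360) = 1360 * (1 - 1/2) * (1 - 1/5) * (1 - 1/17)
phi(1360) = 512


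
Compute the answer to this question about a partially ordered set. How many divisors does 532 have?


Divisors of 532: [1, 2, 4, 7, 14, 19, 28, 38, 76, 133, 266, 532]
Count: 12


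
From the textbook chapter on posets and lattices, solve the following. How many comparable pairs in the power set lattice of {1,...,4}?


A comparable pair {a,b} has a < b or b < a in the order.
Count unordered pairs where one element is strictly below the other.
Examples: {{},{1}}, {{},{2}}, {{},{3}}, {{},{4}}, ...
Total comparable pairs: 65


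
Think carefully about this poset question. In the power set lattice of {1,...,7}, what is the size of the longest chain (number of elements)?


A chain is a totally ordered subset; we count the number of elements in a maximum chain.
Compute, for each element x, the size of the longest chain ending at x:
  {}: 1
  {1}: 2
  {2}: 2
  {3}: 2
  {4}: 2
  {5}: 2
  ...
A maximum chain: {} < {1} < {1,2} < {1,2,3} < {1,2,3,4} < {1,2,3,4,5} < {1,2,3,4,5,6} < {1,2,3,4,5,6,7}
Number of elements in the longest chain: 8


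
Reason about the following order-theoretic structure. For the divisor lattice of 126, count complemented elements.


An element a is complemented if some b has a meet b = bottom, a join b = top.
a is complemented iff gcd(a, n/a)=1, i.e. a is a unitary divisor of 126.
Complemented elements: 1, 2, 7, 9, 14, 18, ... (2 more)
Count: 8


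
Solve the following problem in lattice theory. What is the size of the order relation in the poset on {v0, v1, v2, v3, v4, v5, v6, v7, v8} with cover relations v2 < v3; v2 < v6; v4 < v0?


The order relation is {(a,b) : a <= b}, reflexive so it includes (a,a).
Examples: (v0,v0), (v1,v1), (v2,v2), (v2,v3), (v2,v6), ...
Total ordered pairs: 12


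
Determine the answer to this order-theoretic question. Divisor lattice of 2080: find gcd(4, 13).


In a divisor lattice, meet = gcd (greatest common divisor).
By Euclidean algorithm or factoring: gcd(4,13) = 1


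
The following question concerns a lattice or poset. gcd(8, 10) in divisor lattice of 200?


Meet=gcd.
gcd(8,10)=2


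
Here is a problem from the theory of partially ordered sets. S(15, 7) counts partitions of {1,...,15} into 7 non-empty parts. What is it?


S(n,k) = k*S(n-1,k) + S(n-1,k-1).
S(14,7) = 49329280, S(14,6) = 63436373
S(15,7) = 7*49329280 + 63436373 = 345304960 + 63436373
S(15,7) = 408741333


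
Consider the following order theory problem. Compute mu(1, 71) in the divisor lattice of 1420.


In a divisor lattice, mu(a,b) = mu(b/a) where mu is the classical Mobius function.
b/a = 71/1 = 71
Prime factorization of 71: primes [71]
71 is squarefree with 1 prime factor(s), so mu(71) = (-1)^1 = -1


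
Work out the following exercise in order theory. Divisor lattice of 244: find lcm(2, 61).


In a divisor lattice, join = lcm (least common multiple).
gcd(2,61) = 1
lcm(2,61) = 2*61/gcd = 122/1 = 122


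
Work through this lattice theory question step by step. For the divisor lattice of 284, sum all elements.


sigma(n) = sum of divisors.
Divisors of 284: [1, 2, 4, 71, 142, 284]
Sum = 504


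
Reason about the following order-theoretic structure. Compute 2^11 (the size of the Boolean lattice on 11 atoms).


Power set = 2^n.
2^11 = 2048


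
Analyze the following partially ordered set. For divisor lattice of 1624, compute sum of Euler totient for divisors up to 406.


Divisors of 1624 up to 406: [1, 2, 4, 7, 8, 14, 28, 29, 56, 58, 116, 203, 232, 406]
phi values: [1, 1, 2, 6, 4, 6, 12, 28, 24, 28, 56, 168, 112, 168]
Sum = 616


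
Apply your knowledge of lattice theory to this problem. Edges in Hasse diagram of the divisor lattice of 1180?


A cover relation a -< b holds when a < b with no c strictly between.
Cover relations:
  1 -< 2
  1 -< 5
  1 -< 59
  2 -< 4
  2 -< 10
  2 -< 118
  4 -< 20
  4 -< 236
  ...12 more
Total: 20


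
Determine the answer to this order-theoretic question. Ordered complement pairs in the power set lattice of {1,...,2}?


Complement pair (a,b): a meet b = bottom, a join b = top.
Here: A intersect B = {} and A union B = {1,...,2}.
Pairs found: ({},{1,2}), ({1},{2}), ({2},{1}), ({1,2},{})
Total ordered pairs: 4


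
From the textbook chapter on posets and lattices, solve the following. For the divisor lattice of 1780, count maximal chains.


A maximal chain goes from the minimum element to a maximal element via cover relations.
Counting all min-to-max paths in the cover graph.
Total maximal chains: 12


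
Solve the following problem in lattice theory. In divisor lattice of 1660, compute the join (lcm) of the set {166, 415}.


In a divisor lattice, join = lcm (least common multiple).
Compute lcm iteratively: start with first element, then lcm(current, next).
Elements: [166, 415]
lcm(166,415) = 830
Final lcm = 830


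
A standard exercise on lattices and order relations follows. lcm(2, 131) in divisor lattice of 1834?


Join=lcm.
gcd(2,131)=1
lcm=262


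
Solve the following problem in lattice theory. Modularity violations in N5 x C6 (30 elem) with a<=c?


Modular law: if a <= c then a v (b ^ c) = (a v b) ^ c.
Check all triples (a,b,c) with a <= c among 30 elements.
  e.g. a=(a,0), b=(c,0), c=(b,0): lhs=(a,0) != rhs=(b,0)
  e.g. a=(a,0), b=(c,1), c=(b,0): lhs=(a,0) != rhs=(b,0)
Total violating triples: 126


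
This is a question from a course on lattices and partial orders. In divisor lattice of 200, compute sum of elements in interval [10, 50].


Interval [10,50] in divisors of 200: [10, 50]
Sum = 60


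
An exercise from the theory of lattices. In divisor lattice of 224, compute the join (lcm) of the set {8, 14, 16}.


In a divisor lattice, join = lcm (least common multiple).
Compute lcm iteratively: start with first element, then lcm(current, next).
Elements: [8, 14, 16]
lcm(8,14) = 56
lcm(56,16) = 112
Final lcm = 112


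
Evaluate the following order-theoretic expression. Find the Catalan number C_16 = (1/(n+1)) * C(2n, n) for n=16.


C(n) = C(2n, n) / (n+1).
C(32, 16) = 601080390
C(16) = 601080390 / 17 = 35357670


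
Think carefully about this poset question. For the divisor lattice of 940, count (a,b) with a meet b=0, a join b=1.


Complement pair (a,b): a meet b = bottom, a join b = top.
Here: gcd(a,b)=1 and lcm(a,b)=940, i.e. a*b=940 with a,b coprime.
Pairs found: (1,940), (4,235), (5,188), (20,47), ... (4 more)
Total ordered pairs: 8


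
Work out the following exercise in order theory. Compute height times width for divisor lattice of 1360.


Height = length of longest chain minus 1; width = size of largest antichain.
A maximum chain: 1 | 17 | 85 | 170 | 340 | 680 | 1360  (height 6).
A maximum antichain: {4, 10, 34, 85}  (width 4).
Product = 6 * 4 = 24


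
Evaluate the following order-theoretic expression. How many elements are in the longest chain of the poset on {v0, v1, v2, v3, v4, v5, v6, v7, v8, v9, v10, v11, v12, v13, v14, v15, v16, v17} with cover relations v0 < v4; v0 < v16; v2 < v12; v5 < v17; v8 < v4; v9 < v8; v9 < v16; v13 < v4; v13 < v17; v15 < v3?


A chain is a totally ordered subset; we count the number of elements in a maximum chain.
Compute, for each element x, the size of the longest chain ending at x:
  v0: 1
  v1: 1
  v2: 1
  v5: 1
  v6: 1
  v7: 1
  ...
A maximum chain: v9 < v8 < v4
Number of elements in the longest chain: 3


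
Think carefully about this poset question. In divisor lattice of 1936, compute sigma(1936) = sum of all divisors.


sigma(n) = sum of divisors.
Divisors of 1936: [1, 2, 4, 8, 11, 16, 22, 44, 88, 121, 176, 242, 484, 968, 1936]
Sum = 4123


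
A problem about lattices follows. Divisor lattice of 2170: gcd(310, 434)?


Meet=gcd.
gcd(310,434)=62


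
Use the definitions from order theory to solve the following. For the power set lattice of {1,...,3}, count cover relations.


A cover relation a -< b holds when a < b with no c strictly between.
Cover relations:
  {} -< {1}
  {} -< {2}
  {} -< {3}
  {1} -< {1,2}
  {1} -< {1,3}
  {2} -< {1,2}
  {2} -< {2,3}
  {3} -< {1,3}
  ...4 more
Total: 12


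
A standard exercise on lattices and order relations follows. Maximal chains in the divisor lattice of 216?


A maximal chain goes from the minimum element to a maximal element via cover relations.
Counting all min-to-max paths in the cover graph.
Total maximal chains: 20


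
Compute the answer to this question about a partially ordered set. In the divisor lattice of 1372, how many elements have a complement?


An element a is complemented if some b has a meet b = bottom, a join b = top.
a is complemented iff gcd(a, n/a)=1, i.e. a is a unitary divisor of 1372.
Complemented elements: 1, 4, 343, 1372
Count: 4


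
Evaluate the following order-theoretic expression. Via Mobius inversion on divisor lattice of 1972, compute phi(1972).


phi(n) = n * prod_{p|n} (1 - 1/p).
Prime divisors of 1972: [2, 17, 29]
phi(1972) = 1972 * (1 - 1/2) * (1 - 1/17) * (1 - 1/29)
phi(1972) = 896


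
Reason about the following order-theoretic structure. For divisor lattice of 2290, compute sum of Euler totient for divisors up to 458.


Divisors of 2290 up to 458: [1, 2, 5, 10, 229, 458]
phi values: [1, 1, 4, 4, 228, 228]
Sum = 466


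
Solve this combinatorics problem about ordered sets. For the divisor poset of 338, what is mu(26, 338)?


In a divisor lattice, mu(a,b) = mu(b/a) where mu is the classical Mobius function.
b/a = 338/26 = 13
Prime factorization of 13: primes [13]
13 is squarefree with 1 prime factor(s), so mu(13) = (-1)^1 = -1


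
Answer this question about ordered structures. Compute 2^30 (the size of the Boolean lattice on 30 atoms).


Power set = 2^n.
2^30 = 1073741824


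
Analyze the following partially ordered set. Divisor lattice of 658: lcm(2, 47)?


Join=lcm.
gcd(2,47)=1
lcm=94


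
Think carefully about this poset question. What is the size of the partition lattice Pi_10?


B(n) = number of set partitions of an n-element set.
B(n) satisfies the recurrence: B(n+1) = sum_k C(n,k)*B(k).
B(10) = 115975


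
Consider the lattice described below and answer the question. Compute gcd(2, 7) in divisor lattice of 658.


In a divisor lattice, meet = gcd (greatest common divisor).
By Euclidean algorithm or factoring: gcd(2,7) = 1


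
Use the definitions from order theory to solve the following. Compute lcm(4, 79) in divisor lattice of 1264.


In a divisor lattice, join = lcm (least common multiple).
gcd(4,79) = 1
lcm(4,79) = 4*79/gcd = 316/1 = 316


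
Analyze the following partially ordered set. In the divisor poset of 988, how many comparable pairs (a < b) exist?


A comparable pair {a,b} has a < b or b < a in the order.
Count unordered pairs where one element is strictly below the other.
Examples: {1,2}, {1,4}, {1,13}, {1,19}, ...
Total comparable pairs: 42


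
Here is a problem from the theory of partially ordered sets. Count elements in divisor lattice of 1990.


Divisors of 1990: [1, 2, 5, 10, 199, 398, 995, 1990]
Count: 8


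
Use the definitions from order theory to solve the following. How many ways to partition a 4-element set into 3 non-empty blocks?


S(n,k) = k*S(n-1,k) + S(n-1,k-1).
S(3,3) = 1, S(3,2) = 3
S(4,3) = 3*1 + 3 = 3 + 3
S(4,3) = 6


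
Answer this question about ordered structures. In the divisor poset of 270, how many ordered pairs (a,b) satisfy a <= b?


The order relation is {(a,b) : a <= b}, reflexive so it includes (a,a).
Examples: (1,1), (1,10), (1,135), (1,15), (1,18), ...
Total ordered pairs: 90


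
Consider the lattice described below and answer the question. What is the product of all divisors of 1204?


Divisors of 1204: [1, 2, 4, 7, 14, 28, 43, 86, 172, 301, 602, 1204]
Product = n^(d(n)/2) = 1204^(12/2)
Product = 3046203561376976896


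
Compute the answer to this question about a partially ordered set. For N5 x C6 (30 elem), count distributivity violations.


Distributive law: a ^ (b v c) = (a ^ b) v (a ^ c).
Check all 30^3 = 27000 ordered triples (a,b,c).
  e.g. a=(b,0), b=(a,0), c=(c,0): lhs=(b,0) != rhs=(a,0)
  e.g. a=(b,0), b=(a,0), c=(c,1): lhs=(b,0) != rhs=(a,0)
Total violating triples: 432


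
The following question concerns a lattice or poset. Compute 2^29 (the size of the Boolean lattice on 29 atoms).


Power set = 2^n.
2^29 = 536870912


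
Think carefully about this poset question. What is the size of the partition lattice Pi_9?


B(n) = number of set partitions of an n-element set.
B(n) satisfies the recurrence: B(n+1) = sum_k C(n,k)*B(k).
B(9) = 21147


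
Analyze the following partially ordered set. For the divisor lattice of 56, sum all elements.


sigma(n) = sum of divisors.
Divisors of 56: [1, 2, 4, 7, 8, 14, 28, 56]
Sum = 120


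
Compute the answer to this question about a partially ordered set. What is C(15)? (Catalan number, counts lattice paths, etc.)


C(n) = C(2n, n) / (n+1).
C(30, 15) = 155117520
C(15) = 155117520 / 16 = 9694845


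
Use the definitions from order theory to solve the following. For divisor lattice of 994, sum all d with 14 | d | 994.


Interval [14,994] in divisors of 994: [14, 994]
Sum = 1008


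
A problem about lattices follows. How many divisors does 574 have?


Divisors of 574: [1, 2, 7, 14, 41, 82, 287, 574]
Count: 8


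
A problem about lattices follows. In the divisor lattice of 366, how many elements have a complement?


An element a is complemented if some b has a meet b = bottom, a join b = top.
a is complemented iff gcd(a, n/a)=1, i.e. a is a unitary divisor of 366.
Complemented elements: 1, 2, 3, 6, 61, 122, ... (2 more)
Count: 8


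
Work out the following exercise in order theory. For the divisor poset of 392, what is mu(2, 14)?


In a divisor lattice, mu(a,b) = mu(b/a) where mu is the classical Mobius function.
b/a = 14/2 = 7
Prime factorization of 7: primes [7]
7 is squarefree with 1 prime factor(s), so mu(7) = (-1)^1 = -1


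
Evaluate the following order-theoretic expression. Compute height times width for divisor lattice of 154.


Height = length of longest chain minus 1; width = size of largest antichain.
A maximum chain: 1 | 11 | 77 | 154  (height 3).
A maximum antichain: {2, 7, 11}  (width 3).
Product = 3 * 3 = 9


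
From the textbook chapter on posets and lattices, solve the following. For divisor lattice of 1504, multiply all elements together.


Divisors of 1504: [1, 2, 4, 8, 16, 32, 47, 94, 188, 376, 752, 1504]
Product = n^(d(n)/2) = 1504^(12/2)
Product = 11574094328649220096


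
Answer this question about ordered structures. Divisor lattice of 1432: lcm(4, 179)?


Join=lcm.
gcd(4,179)=1
lcm=716


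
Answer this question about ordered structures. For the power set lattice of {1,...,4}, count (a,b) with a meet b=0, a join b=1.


Complement pair (a,b): a meet b = bottom, a join b = top.
Here: A intersect B = {} and A union B = {1,...,4}.
Pairs found: ({},{1,2,3,4}), ({1},{2,3,4}), ({2},{1,3,4}), ({3},{1,2,4}), ... (12 more)
Total ordered pairs: 16


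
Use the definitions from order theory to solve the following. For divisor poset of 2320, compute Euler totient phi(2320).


phi(n) = n * prod_{p|n} (1 - 1/p).
Prime divisors of 2320: [2, 5, 29]
phi(2320) = 2320 * (1 - 1/2) * (1 - 1/5) * (1 - 1/29)
phi(2320) = 896


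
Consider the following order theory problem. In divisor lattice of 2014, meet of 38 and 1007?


In a divisor lattice, meet = gcd (greatest common divisor).
By Euclidean algorithm or factoring: gcd(38,1007) = 19


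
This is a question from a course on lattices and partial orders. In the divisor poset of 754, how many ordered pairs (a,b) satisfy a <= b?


The order relation is {(a,b) : a <= b}, reflexive so it includes (a,a).
Examples: (1,1), (1,13), (1,2), (1,26), (1,29), ...
Total ordered pairs: 27


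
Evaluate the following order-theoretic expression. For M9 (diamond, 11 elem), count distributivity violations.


Distributive law: a ^ (b v c) = (a ^ b) v (a ^ c).
Check all 11^3 = 1331 ordered triples (a,b,c).
  e.g. a=a1, b=a2, c=a3: lhs=a1 != rhs=0
  e.g. a=a1, b=a2, c=a4: lhs=a1 != rhs=0
Total violating triples: 504


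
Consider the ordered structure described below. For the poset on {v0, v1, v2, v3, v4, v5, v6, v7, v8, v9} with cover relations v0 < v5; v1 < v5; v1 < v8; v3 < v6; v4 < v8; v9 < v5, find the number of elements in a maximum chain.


A chain is a totally ordered subset; we count the number of elements in a maximum chain.
Compute, for each element x, the size of the longest chain ending at x:
  v0: 1
  v1: 1
  v2: 1
  v3: 1
  v4: 1
  v7: 1
  ...
A maximum chain: v0 < v5
Number of elements in the longest chain: 2


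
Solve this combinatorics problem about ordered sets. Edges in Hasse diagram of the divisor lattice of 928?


A cover relation a -< b holds when a < b with no c strictly between.
Cover relations:
  1 -< 2
  1 -< 29
  2 -< 4
  2 -< 58
  4 -< 8
  4 -< 116
  8 -< 16
  8 -< 232
  ...8 more
Total: 16


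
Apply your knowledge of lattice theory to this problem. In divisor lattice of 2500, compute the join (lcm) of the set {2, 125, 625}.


In a divisor lattice, join = lcm (least common multiple).
Compute lcm iteratively: start with first element, then lcm(current, next).
Elements: [2, 125, 625]
lcm(2,125) = 250
lcm(250,625) = 1250
Final lcm = 1250


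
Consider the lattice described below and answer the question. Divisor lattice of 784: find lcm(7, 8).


In a divisor lattice, join = lcm (least common multiple).
gcd(7,8) = 1
lcm(7,8) = 7*8/gcd = 56/1 = 56


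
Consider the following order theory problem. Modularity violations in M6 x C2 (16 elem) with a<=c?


Modular law: if a <= c then a v (b ^ c) = (a v b) ^ c.
Check all triples (a,b,c) with a <= c among 16 elements.
This lattice is modular (diamonds M_m and their chain-products are modular).
Total violating triples: 0


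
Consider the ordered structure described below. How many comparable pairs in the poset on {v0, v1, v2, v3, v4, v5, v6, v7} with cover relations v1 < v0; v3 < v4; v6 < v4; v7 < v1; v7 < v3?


A comparable pair {a,b} has a < b or b < a in the order.
Count unordered pairs where one element is strictly below the other.
Examples: {v0,v1}, {v0,v7}, {v1,v7}, {v3,v4}, ...
Total comparable pairs: 7


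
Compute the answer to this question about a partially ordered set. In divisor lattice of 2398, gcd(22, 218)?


Meet=gcd.
gcd(22,218)=2


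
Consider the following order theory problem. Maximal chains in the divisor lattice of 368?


A maximal chain goes from the minimum element to a maximal element via cover relations.
Counting all min-to-max paths in the cover graph.
Total maximal chains: 5


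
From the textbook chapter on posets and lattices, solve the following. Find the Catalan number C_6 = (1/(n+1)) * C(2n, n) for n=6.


C(n) = C(2n, n) / (n+1).
C(12, 6) = 924
C(6) = 924 / 7 = 132


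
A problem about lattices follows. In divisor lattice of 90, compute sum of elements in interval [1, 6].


Interval [1,6] in divisors of 90: [1, 2, 3, 6]
Sum = 12


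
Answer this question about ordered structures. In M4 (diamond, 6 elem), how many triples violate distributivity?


Distributive law: a ^ (b v c) = (a ^ b) v (a ^ c).
Check all 6^3 = 216 ordered triples (a,b,c).
  e.g. a=a1, b=a2, c=a3: lhs=a1 != rhs=0
  e.g. a=a1, b=a2, c=a4: lhs=a1 != rhs=0
Total violating triples: 24


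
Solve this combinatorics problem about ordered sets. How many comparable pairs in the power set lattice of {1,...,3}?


A comparable pair {a,b} has a < b or b < a in the order.
Count unordered pairs where one element is strictly below the other.
Examples: {{},{1}}, {{},{2}}, {{},{3}}, {{},{1,2}}, ...
Total comparable pairs: 19


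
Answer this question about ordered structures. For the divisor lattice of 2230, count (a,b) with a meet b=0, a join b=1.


Complement pair (a,b): a meet b = bottom, a join b = top.
Here: gcd(a,b)=1 and lcm(a,b)=2230, i.e. a*b=2230 with a,b coprime.
Pairs found: (1,2230), (2,1115), (5,446), (10,223), ... (4 more)
Total ordered pairs: 8


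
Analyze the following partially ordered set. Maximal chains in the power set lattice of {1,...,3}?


A maximal chain goes from the minimum element to a maximal element via cover relations.
Counting all min-to-max paths in the cover graph.
Total maximal chains: 6


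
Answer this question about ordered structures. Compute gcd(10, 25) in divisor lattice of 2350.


In a divisor lattice, meet = gcd (greatest common divisor).
By Euclidean algorithm or factoring: gcd(10,25) = 5


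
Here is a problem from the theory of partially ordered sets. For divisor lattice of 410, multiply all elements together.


Divisors of 410: [1, 2, 5, 10, 41, 82, 205, 410]
Product = n^(d(n)/2) = 410^(8/2)
Product = 28257610000


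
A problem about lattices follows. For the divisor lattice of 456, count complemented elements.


An element a is complemented if some b has a meet b = bottom, a join b = top.
a is complemented iff gcd(a, n/a)=1, i.e. a is a unitary divisor of 456.
Complemented elements: 1, 3, 8, 19, 24, 57, ... (2 more)
Count: 8


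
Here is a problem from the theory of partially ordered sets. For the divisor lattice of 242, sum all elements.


sigma(n) = sum of divisors.
Divisors of 242: [1, 2, 11, 22, 121, 242]
Sum = 399


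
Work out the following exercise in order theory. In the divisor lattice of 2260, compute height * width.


Height = length of longest chain minus 1; width = size of largest antichain.
A maximum chain: 1 | 113 | 565 | 1130 | 2260  (height 4).
A maximum antichain: {4, 10, 226, 565}  (width 4).
Product = 4 * 4 = 16


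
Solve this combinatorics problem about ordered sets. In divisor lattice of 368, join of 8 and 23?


In a divisor lattice, join = lcm (least common multiple).
gcd(8,23) = 1
lcm(8,23) = 8*23/gcd = 184/1 = 184


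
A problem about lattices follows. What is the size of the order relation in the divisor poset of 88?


The order relation is {(a,b) : a <= b}, reflexive so it includes (a,a).
Examples: (1,1), (1,11), (1,2), (1,22), (1,4), ...
Total ordered pairs: 30


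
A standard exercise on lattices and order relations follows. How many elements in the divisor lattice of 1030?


Divisors of 1030: [1, 2, 5, 10, 103, 206, 515, 1030]
Count: 8


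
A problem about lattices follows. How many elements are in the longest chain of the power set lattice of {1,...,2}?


A chain is a totally ordered subset; we count the number of elements in a maximum chain.
Compute, for each element x, the size of the longest chain ending at x:
  {}: 1
  {1}: 2
  {2}: 2
  {1,2}: 3
A maximum chain: {} < {1} < {1,2}
Number of elements in the longest chain: 3


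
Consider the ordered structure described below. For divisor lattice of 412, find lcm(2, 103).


In a divisor lattice, join = lcm (least common multiple).
Compute lcm iteratively: start with first element, then lcm(current, next).
Elements: [2, 103]
lcm(2,103) = 206
Final lcm = 206


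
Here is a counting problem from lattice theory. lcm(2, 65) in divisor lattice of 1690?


Join=lcm.
gcd(2,65)=1
lcm=130


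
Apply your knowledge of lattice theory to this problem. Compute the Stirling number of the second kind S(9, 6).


S(n,k) = k*S(n-1,k) + S(n-1,k-1).
S(8,6) = 266, S(8,5) = 1050
S(9,6) = 6*266 + 1050 = 1596 + 1050
S(9,6) = 2646


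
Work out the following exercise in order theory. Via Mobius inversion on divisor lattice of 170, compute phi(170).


phi(n) = n * prod_{p|n} (1 - 1/p).
Prime divisors of 170: [2, 5, 17]
phi(170) = 170 * (1 - 1/2) * (1 - 1/5) * (1 - 1/17)
phi(170) = 64


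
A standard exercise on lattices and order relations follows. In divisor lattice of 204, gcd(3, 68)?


Meet=gcd.
gcd(3,68)=1


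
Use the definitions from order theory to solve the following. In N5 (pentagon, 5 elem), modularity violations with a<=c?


Modular law: if a <= c then a v (b ^ c) = (a v b) ^ c.
Check all triples (a,b,c) with a <= c among 5 elements.
  e.g. a=a, b=c, c=b: lhs=a != rhs=b
Total violating triples: 1


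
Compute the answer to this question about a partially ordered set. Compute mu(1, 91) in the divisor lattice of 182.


In a divisor lattice, mu(a,b) = mu(b/a) where mu is the classical Mobius function.
b/a = 91/1 = 91
Prime factorization of 91: primes [7, 13]
91 is squarefree with 2 prime factor(s), so mu(91) = (-1)^2 = 1


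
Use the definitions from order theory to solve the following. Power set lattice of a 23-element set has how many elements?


Power set = 2^n.
2^23 = 8388608


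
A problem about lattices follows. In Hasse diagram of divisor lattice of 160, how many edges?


A cover relation a -< b holds when a < b with no c strictly between.
Cover relations:
  1 -< 2
  1 -< 5
  2 -< 4
  2 -< 10
  4 -< 8
  4 -< 20
  5 -< 10
  8 -< 16
  ...8 more
Total: 16


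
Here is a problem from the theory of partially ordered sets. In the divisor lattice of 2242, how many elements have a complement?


An element a is complemented if some b has a meet b = bottom, a join b = top.
a is complemented iff gcd(a, n/a)=1, i.e. a is a unitary divisor of 2242.
Complemented elements: 1, 2, 19, 38, 59, 118, ... (2 more)
Count: 8


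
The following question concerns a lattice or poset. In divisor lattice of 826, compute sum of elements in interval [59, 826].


Interval [59,826] in divisors of 826: [59, 118, 413, 826]
Sum = 1416
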